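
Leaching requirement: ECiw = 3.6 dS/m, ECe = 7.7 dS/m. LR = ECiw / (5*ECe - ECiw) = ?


LR = ECiw / (5*ECe - ECiw)
LR = 3.6 / (5*7.7 - 3.6)
LR = 3.6 / 34.9000

0.1032


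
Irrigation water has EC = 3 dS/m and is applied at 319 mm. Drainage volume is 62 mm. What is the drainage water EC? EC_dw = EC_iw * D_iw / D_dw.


EC_dw = EC_iw * D_iw / D_dw
EC_dw = 3 * 319 / 62
EC_dw = 957 / 62

15.4355 dS/m


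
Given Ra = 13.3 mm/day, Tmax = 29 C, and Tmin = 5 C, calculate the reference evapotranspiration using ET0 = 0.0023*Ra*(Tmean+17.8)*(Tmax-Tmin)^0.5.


Tmean = (Tmax + Tmin)/2 = (29 + 5)/2 = 17.0
ET0 = 0.0023 * 13.3 * (17.0 + 17.8) * sqrt(29 - 5)
ET0 = 0.0023 * 13.3 * 34.8 * 4.898979

5.2151 mm/day


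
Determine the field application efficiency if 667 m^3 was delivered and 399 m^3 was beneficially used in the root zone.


Ea = V_root / V_field * 100 = 399 / 667 * 100 = 59.8201%

59.8201 %


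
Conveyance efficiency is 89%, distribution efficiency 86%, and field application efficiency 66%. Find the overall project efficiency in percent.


Ec = 0.89, Eb = 0.86, Ea = 0.66
E = 0.89 * 0.86 * 0.66 * 100 = 50.5164%

50.5164 %


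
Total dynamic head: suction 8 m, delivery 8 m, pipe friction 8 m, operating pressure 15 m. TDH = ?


TDH = Hs + Hd + hf + Hp = 8 + 8 + 8 + 15 = 39

39 m


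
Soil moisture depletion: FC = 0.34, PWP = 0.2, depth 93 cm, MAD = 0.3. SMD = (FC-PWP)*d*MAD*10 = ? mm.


SMD = (FC - PWP) * d * MAD * 10
SMD = (0.34 - 0.2) * 93 * 0.3 * 10
SMD = 0.1400 * 93 * 0.3 * 10

39.0600 mm


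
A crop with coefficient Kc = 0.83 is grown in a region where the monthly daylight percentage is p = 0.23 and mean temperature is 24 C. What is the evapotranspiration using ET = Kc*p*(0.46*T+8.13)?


ET = Kc * p * (0.46*T + 8.13)
ET = 0.83 * 0.23 * (0.46*24 + 8.13)
ET = 0.83 * 0.23 * 19.1700

3.6596 mm/day


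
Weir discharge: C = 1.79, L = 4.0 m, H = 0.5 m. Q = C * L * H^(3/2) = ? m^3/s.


Q = C * L * H^(3/2) = 1.79 * 4.0 * 0.5^1.5 = 1.79 * 4.0 * 0.353553

2.5314 m^3/s


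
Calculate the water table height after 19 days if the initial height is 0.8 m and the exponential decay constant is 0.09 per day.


m = m0 * exp(-k*t)
m = 0.8 * exp(-0.09 * 19)
m = 0.8 * exp(-1.7100)

0.1447 m


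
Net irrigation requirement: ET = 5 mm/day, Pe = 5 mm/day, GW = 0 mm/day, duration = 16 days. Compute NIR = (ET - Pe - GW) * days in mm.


Daily deficit = ET - Pe - GW = 5 - 5 - 0 = 0 mm/day
NIR = 0 * 16 = 0 mm

0 mm


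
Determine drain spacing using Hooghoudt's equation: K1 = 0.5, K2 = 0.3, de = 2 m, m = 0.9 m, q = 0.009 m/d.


S^2 = 8*K2*de*m/q + 4*K1*m^2/q
S^2 = 8*0.3*2*0.9/0.009 + 4*0.5*0.9^2/0.009
S = sqrt(660.0000)

25.6905 m


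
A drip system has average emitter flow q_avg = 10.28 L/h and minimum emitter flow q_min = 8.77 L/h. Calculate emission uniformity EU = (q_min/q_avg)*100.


EU = (q_min/q_avg)*100 = (8.77/10.28)*100 = 85.3113%

85.3113 %


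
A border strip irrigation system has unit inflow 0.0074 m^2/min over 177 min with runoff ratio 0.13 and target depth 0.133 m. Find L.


L = q*t/((1+r)*Z)
L = 0.0074*177/((1+0.13)*0.133)
L = 1.3098/0.15029

8.7152 m


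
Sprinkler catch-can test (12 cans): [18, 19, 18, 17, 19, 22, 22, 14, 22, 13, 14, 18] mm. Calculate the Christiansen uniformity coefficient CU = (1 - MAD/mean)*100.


mean = 18.000000 mm
MAD = 2.333333 mm
CU = (1 - 2.333333/18.000000)*100

87.0370 %


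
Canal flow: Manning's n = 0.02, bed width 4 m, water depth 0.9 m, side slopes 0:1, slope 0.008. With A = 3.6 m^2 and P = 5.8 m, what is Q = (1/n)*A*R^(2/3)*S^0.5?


R = A/P = 3.6/5.8 = 0.620690
Q = (1/0.02) * 3.6 * 0.620690^(2/3) * 0.008^0.5

11.7148 m^3/s


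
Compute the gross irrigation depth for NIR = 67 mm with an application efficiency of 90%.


Ea = 90% = 0.9
GID = NIR / Ea = 67 / 0.9 = 74.4444 mm

74.4444 mm


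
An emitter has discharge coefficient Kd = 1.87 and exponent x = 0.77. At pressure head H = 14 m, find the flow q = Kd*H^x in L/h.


q = Kd * H^x = 1.87 * 14^0.77 = 1.87 * 7.629895

14.2679 L/h


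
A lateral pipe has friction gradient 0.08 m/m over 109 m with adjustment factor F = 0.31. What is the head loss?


hf = J * L * F = 0.08 * 109 * 0.31 = 2.7032 m

2.7032 m


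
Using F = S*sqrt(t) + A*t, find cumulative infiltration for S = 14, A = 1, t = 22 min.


F = S*sqrt(t) + A*t
F = 14*sqrt(22) + 1*22
F = 14*4.690416 + 22

87.6658 mm


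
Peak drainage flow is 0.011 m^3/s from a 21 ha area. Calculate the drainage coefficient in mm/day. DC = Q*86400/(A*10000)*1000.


DC = Q * 86400 / (A * 10000) * 1000
DC = 0.011 * 86400 / (21 * 10000) * 1000
DC = 950400.0000 / 210000

4.5257 mm/day


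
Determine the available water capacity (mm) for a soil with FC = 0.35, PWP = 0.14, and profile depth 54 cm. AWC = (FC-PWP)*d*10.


AWC = (FC - PWP) * d * 10
AWC = (0.35 - 0.14) * 54 * 10
AWC = 0.2100 * 54 * 10

113.4000 mm


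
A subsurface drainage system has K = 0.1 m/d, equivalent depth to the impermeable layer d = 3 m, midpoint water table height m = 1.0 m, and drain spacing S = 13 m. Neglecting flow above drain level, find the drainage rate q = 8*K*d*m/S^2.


q = 8*K*d*m/S^2
q = 8*0.1*3*1.0/13^2
q = 2.4000 / 169

0.0142 m/d


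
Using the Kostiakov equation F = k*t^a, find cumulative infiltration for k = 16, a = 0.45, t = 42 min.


F = k * t^a = 16 * 42^0.45
F = 16 * 5.376036

86.0166 mm


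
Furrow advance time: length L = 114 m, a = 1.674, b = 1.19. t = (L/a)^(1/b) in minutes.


t = (L/a)^(1/b)
t = (114/1.674)^(1/1.19)
t = 68.100358^(1/1.19)

34.7106 min


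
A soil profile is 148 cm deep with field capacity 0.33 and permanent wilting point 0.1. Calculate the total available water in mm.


AWC = (FC - PWP) * d * 10
AWC = (0.33 - 0.1) * 148 * 10
AWC = 0.2300 * 148 * 10

340.4000 mm


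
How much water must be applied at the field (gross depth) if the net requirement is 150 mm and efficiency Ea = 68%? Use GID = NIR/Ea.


Ea = 68% = 0.68
GID = NIR / Ea = 150 / 0.68 = 220.5882 mm

220.5882 mm


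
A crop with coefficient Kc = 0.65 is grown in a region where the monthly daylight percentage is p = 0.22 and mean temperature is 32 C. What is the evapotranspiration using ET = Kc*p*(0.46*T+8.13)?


ET = Kc * p * (0.46*T + 8.13)
ET = 0.65 * 0.22 * (0.46*32 + 8.13)
ET = 0.65 * 0.22 * 22.8500

3.2676 mm/day


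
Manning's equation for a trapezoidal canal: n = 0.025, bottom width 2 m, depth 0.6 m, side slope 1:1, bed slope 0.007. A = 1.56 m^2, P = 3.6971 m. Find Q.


R = A/P = 1.56/3.6971 = 0.421952
Q = (1/0.025) * 1.56 * 0.421952^(2/3) * 0.007^0.5

2.9370 m^3/s


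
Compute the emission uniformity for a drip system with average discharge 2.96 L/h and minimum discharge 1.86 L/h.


EU = (q_min/q_avg)*100 = (1.86/2.96)*100 = 62.8378%

62.8378 %


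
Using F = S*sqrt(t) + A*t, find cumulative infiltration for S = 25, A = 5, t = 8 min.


F = S*sqrt(t) + A*t
F = 25*sqrt(8) + 5*8
F = 25*2.828427 + 40

110.7107 mm


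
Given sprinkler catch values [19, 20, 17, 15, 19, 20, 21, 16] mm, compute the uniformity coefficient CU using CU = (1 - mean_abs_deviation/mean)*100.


mean = 18.375000 mm
MAD = 1.781250 mm
CU = (1 - 1.781250/18.375000)*100

90.3061 %


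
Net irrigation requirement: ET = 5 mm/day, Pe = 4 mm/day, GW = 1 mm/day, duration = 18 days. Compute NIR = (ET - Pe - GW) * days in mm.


Daily deficit = ET - Pe - GW = 5 - 4 - 1 = 0 mm/day
NIR = 0 * 18 = 0 mm

0 mm


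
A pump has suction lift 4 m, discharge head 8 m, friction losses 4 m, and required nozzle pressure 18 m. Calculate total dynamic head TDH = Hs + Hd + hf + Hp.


TDH = Hs + Hd + hf + Hp = 4 + 8 + 4 + 18 = 34

34 m


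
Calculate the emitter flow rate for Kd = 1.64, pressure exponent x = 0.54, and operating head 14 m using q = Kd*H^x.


q = Kd * H^x = 1.64 * 14^0.54 = 1.64 * 4.158236

6.8195 L/h


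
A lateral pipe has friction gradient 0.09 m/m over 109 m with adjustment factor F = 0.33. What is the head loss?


hf = J * L * F = 0.09 * 109 * 0.33 = 3.2373 m

3.2373 m


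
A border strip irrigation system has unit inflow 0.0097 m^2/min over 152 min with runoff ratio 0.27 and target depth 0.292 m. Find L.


L = q*t/((1+r)*Z)
L = 0.0097*152/((1+0.27)*0.292)
L = 1.4744/0.37084

3.9758 m


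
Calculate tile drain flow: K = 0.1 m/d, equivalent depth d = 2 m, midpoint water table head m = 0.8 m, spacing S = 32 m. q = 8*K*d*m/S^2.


q = 8*K*d*m/S^2
q = 8*0.1*2*0.8/32^2
q = 1.2800 / 1024

0.0013 m/d


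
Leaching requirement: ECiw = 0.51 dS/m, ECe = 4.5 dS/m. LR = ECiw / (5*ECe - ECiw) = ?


LR = ECiw / (5*ECe - ECiw)
LR = 0.51 / (5*4.5 - 0.51)
LR = 0.51 / 21.9900

0.0232


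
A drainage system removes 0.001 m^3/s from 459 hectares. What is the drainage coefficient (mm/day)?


DC = Q * 86400 / (A * 10000) * 1000
DC = 0.001 * 86400 / (459 * 10000) * 1000
DC = 86400.0000 / 4590000

0.0188 mm/day


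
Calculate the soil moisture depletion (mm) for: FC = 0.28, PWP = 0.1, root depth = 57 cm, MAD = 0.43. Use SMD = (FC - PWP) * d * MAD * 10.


SMD = (FC - PWP) * d * MAD * 10
SMD = (0.28 - 0.1) * 57 * 0.43 * 10
SMD = 0.1800 * 57 * 0.43 * 10

44.1180 mm


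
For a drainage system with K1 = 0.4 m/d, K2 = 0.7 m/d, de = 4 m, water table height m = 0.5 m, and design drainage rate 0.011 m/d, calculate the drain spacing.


S^2 = 8*K2*de*m/q + 4*K1*m^2/q
S^2 = 8*0.7*4*0.5/0.011 + 4*0.4*0.5^2/0.011
S = sqrt(1054.5455)

32.4738 m


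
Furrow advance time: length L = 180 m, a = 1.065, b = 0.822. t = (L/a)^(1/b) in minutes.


t = (L/a)^(1/b)
t = (180/1.065)^(1/0.822)
t = 169.014085^(1/0.822)

513.2967 min


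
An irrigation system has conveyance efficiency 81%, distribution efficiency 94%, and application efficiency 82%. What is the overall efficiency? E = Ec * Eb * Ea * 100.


Ec = 0.81, Eb = 0.94, Ea = 0.82
E = 0.81 * 0.94 * 0.82 * 100 = 62.4348%

62.4348 %


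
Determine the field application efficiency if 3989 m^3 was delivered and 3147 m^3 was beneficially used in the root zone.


Ea = V_root / V_field * 100 = 3147 / 3989 * 100 = 78.8920%

78.8920 %


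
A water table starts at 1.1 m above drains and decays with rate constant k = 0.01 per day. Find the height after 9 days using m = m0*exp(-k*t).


m = m0 * exp(-k*t)
m = 1.1 * exp(-0.01 * 9)
m = 1.1 * exp(-0.0900)

1.0053 m


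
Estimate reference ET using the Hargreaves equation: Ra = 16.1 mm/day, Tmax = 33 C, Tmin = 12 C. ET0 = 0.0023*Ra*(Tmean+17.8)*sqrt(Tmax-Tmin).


Tmean = (Tmax + Tmin)/2 = (33 + 12)/2 = 22.5
ET0 = 0.0023 * 16.1 * (22.5 + 17.8) * sqrt(33 - 12)
ET0 = 0.0023 * 16.1 * 40.3 * 4.582576

6.8386 mm/day


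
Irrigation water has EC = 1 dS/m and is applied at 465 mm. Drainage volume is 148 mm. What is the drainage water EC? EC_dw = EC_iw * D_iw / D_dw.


EC_dw = EC_iw * D_iw / D_dw
EC_dw = 1 * 465 / 148
EC_dw = 465 / 148

3.1419 dS/m


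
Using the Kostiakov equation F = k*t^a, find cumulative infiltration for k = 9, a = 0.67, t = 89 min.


F = k * t^a = 9 * 89^0.67
F = 9 * 20.234445

182.1100 mm


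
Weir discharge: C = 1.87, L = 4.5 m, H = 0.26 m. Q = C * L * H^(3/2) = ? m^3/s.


Q = C * L * H^(3/2) = 1.87 * 4.5 * 0.26^1.5 = 1.87 * 4.5 * 0.132575

1.1156 m^3/s


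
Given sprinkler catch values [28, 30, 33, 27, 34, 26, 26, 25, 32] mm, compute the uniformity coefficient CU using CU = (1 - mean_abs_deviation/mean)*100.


mean = 29.000000 mm
MAD = 2.888889 mm
CU = (1 - 2.888889/29.000000)*100

90.0383 %


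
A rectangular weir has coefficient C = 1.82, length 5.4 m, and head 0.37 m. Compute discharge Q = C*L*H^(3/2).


Q = C * L * H^(3/2) = 1.82 * 5.4 * 0.37^1.5 = 1.82 * 5.4 * 0.225062

2.2119 m^3/s


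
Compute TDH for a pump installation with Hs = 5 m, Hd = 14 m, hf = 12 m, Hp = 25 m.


TDH = Hs + Hd + hf + Hp = 5 + 14 + 12 + 25 = 56

56 m


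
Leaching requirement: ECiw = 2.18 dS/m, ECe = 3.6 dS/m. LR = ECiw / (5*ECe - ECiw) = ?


LR = ECiw / (5*ECe - ECiw)
LR = 2.18 / (5*3.6 - 2.18)
LR = 2.18 / 15.8200

0.1378


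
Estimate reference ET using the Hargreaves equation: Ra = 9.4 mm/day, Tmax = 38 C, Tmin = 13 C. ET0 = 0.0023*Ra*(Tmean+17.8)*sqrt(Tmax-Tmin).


Tmean = (Tmax + Tmin)/2 = (38 + 13)/2 = 25.5
ET0 = 0.0023 * 9.4 * (25.5 + 17.8) * sqrt(38 - 13)
ET0 = 0.0023 * 9.4 * 43.3 * 5.000000

4.6807 mm/day


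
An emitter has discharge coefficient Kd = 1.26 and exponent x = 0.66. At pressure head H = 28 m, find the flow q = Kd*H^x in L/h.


q = Kd * H^x = 1.26 * 28^0.66 = 1.26 * 9.018292

11.3630 L/h


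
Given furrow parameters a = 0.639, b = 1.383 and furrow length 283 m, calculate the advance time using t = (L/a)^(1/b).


t = (L/a)^(1/b)
t = (283/0.639)^(1/1.383)
t = 442.879499^(1/1.383)

81.9292 min


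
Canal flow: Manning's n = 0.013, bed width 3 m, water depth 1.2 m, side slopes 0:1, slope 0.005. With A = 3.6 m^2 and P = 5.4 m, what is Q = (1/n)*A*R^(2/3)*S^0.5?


R = A/P = 3.6/5.4 = 0.666667
Q = (1/0.013) * 3.6 * 0.666667^(2/3) * 0.005^0.5

14.9434 m^3/s


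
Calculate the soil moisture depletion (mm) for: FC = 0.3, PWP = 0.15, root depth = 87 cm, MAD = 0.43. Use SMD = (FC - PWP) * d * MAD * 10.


SMD = (FC - PWP) * d * MAD * 10
SMD = (0.3 - 0.15) * 87 * 0.43 * 10
SMD = 0.1500 * 87 * 0.43 * 10

56.1150 mm


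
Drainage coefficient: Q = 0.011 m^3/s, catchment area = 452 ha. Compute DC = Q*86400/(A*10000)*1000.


DC = Q * 86400 / (A * 10000) * 1000
DC = 0.011 * 86400 / (452 * 10000) * 1000
DC = 950400.0000 / 4520000

0.2103 mm/day


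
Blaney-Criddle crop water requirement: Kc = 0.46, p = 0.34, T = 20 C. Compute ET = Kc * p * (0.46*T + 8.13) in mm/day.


ET = Kc * p * (0.46*T + 8.13)
ET = 0.46 * 0.34 * (0.46*20 + 8.13)
ET = 0.46 * 0.34 * 17.3300

2.7104 mm/day


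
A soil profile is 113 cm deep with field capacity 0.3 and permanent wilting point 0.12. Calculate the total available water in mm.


AWC = (FC - PWP) * d * 10
AWC = (0.3 - 0.12) * 113 * 10
AWC = 0.1800 * 113 * 10

203.4000 mm


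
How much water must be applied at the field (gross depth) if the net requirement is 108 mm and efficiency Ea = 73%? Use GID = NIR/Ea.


Ea = 73% = 0.73
GID = NIR / Ea = 108 / 0.73 = 147.9452 mm

147.9452 mm


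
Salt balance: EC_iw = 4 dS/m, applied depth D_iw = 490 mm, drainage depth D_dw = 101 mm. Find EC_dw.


EC_dw = EC_iw * D_iw / D_dw
EC_dw = 4 * 490 / 101
EC_dw = 1960 / 101

19.4059 dS/m


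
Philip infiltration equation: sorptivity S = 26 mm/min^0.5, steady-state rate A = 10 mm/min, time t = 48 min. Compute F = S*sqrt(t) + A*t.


F = S*sqrt(t) + A*t
F = 26*sqrt(48) + 10*48
F = 26*6.928203 + 480

660.1333 mm


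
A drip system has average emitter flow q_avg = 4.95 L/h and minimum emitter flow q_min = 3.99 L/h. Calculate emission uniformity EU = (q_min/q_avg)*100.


EU = (q_min/q_avg)*100 = (3.99/4.95)*100 = 80.6061%

80.6061 %


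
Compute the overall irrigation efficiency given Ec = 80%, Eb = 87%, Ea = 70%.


Ec = 0.8, Eb = 0.87, Ea = 0.7
E = 0.8 * 0.87 * 0.7 * 100 = 48.7200%

48.7200 %


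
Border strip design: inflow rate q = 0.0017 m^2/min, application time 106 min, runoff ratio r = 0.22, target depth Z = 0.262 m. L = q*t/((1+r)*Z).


L = q*t/((1+r)*Z)
L = 0.0017*106/((1+0.22)*0.262)
L = 0.1802/0.31964

0.5638 m


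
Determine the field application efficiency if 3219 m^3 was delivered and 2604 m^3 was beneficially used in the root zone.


Ea = V_root / V_field * 100 = 2604 / 3219 * 100 = 80.8947%

80.8947 %


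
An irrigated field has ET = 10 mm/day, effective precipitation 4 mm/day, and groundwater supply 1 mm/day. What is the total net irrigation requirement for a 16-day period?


Daily deficit = ET - Pe - GW = 10 - 4 - 1 = 5 mm/day
NIR = 5 * 16 = 80 mm

80.0000 mm


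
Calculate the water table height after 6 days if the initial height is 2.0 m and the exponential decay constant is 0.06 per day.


m = m0 * exp(-k*t)
m = 2.0 * exp(-0.06 * 6)
m = 2.0 * exp(-0.3600)

1.3954 m


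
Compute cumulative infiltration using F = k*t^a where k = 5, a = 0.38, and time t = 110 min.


F = k * t^a = 5 * 110^0.38
F = 5 * 5.966632

29.8332 mm


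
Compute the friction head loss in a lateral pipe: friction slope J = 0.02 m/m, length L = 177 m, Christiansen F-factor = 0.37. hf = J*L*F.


hf = J * L * F = 0.02 * 177 * 0.37 = 1.3098 m

1.3098 m


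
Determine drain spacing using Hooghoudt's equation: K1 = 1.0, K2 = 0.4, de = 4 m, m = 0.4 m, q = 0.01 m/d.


S^2 = 8*K2*de*m/q + 4*K1*m^2/q
S^2 = 8*0.4*4*0.4/0.01 + 4*1.0*0.4^2/0.01
S = sqrt(576.0000)

24.0000 m


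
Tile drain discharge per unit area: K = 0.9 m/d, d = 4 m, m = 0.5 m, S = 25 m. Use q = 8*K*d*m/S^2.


q = 8*K*d*m/S^2
q = 8*0.9*4*0.5/25^2
q = 14.4000 / 625

0.0230 m/d


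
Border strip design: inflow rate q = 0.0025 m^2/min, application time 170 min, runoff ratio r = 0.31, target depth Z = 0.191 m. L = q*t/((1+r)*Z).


L = q*t/((1+r)*Z)
L = 0.0025*170/((1+0.31)*0.191)
L = 0.425/0.25021

1.6986 m


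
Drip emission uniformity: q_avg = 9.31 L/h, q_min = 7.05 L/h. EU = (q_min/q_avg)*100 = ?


EU = (q_min/q_avg)*100 = (7.05/9.31)*100 = 75.7250%

75.7250 %


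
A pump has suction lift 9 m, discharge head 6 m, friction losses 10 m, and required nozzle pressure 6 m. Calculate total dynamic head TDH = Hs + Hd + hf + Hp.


TDH = Hs + Hd + hf + Hp = 9 + 6 + 10 + 6 = 31

31 m


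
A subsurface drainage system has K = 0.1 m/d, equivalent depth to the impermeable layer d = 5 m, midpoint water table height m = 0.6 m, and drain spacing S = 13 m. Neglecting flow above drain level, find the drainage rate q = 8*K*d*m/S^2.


q = 8*K*d*m/S^2
q = 8*0.1*5*0.6/13^2
q = 2.4000 / 169

0.0142 m/d


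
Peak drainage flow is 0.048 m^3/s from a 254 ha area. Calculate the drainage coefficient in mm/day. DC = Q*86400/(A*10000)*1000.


DC = Q * 86400 / (A * 10000) * 1000
DC = 0.048 * 86400 / (254 * 10000) * 1000
DC = 4147200.0000 / 2540000

1.6328 mm/day


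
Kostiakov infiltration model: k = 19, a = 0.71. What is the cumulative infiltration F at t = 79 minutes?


F = k * t^a = 19 * 79^0.71
F = 19 * 22.249243

422.7356 mm


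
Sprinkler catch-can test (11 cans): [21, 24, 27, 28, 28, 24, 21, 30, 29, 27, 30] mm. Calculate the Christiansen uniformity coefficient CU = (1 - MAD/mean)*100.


mean = 26.272727 mm
MAD = 2.743802 mm
CU = (1 - 2.743802/26.272727)*100

89.5565 %


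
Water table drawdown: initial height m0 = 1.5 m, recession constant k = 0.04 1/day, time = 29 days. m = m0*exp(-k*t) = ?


m = m0 * exp(-k*t)
m = 1.5 * exp(-0.04 * 29)
m = 1.5 * exp(-1.1600)

0.4702 m


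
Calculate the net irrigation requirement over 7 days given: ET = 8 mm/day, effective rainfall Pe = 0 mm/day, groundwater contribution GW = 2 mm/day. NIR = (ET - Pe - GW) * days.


Daily deficit = ET - Pe - GW = 8 - 0 - 2 = 6 mm/day
NIR = 6 * 7 = 42 mm

42.0000 mm


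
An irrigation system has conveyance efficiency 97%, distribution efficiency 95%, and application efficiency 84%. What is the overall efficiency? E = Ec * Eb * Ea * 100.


Ec = 0.97, Eb = 0.95, Ea = 0.84
E = 0.97 * 0.95 * 0.84 * 100 = 77.4060%

77.4060 %


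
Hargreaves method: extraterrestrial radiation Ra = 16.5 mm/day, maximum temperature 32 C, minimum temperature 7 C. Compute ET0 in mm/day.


Tmean = (Tmax + Tmin)/2 = (32 + 7)/2 = 19.5
ET0 = 0.0023 * 16.5 * (19.5 + 17.8) * sqrt(32 - 7)
ET0 = 0.0023 * 16.5 * 37.3 * 5.000000

7.0777 mm/day


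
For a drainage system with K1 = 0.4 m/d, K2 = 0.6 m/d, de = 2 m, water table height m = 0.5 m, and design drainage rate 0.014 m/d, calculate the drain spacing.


S^2 = 8*K2*de*m/q + 4*K1*m^2/q
S^2 = 8*0.6*2*0.5/0.014 + 4*0.4*0.5^2/0.014
S = sqrt(371.4286)

19.2725 m


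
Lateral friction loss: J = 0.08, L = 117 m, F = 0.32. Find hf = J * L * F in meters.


hf = J * L * F = 0.08 * 117 * 0.32 = 2.9952 m

2.9952 m


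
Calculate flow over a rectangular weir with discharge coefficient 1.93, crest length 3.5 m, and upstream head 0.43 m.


Q = C * L * H^(3/2) = 1.93 * 3.5 * 0.43^1.5 = 1.93 * 3.5 * 0.281970

1.9047 m^3/s


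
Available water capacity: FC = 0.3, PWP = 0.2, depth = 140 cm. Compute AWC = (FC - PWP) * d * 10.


AWC = (FC - PWP) * d * 10
AWC = (0.3 - 0.2) * 140 * 10
AWC = 0.1000 * 140 * 10

140.0000 mm


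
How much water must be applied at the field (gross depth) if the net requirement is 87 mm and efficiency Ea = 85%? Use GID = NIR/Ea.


Ea = 85% = 0.85
GID = NIR / Ea = 87 / 0.85 = 102.3529 mm

102.3529 mm


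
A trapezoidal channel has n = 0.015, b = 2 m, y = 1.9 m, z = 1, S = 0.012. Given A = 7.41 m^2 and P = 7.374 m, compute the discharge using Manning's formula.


R = A/P = 7.41/7.374 = 1.004882
Q = (1/0.015) * 7.41 * 1.004882^(2/3) * 0.012^0.5

54.2910 m^3/s


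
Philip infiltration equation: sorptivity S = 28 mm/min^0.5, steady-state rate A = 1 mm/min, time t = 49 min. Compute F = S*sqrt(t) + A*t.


F = S*sqrt(t) + A*t
F = 28*sqrt(49) + 1*49
F = 28*7.000000 + 49

245.0000 mm


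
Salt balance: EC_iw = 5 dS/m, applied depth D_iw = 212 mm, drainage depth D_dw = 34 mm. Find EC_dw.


EC_dw = EC_iw * D_iw / D_dw
EC_dw = 5 * 212 / 34
EC_dw = 1060 / 34

31.1765 dS/m


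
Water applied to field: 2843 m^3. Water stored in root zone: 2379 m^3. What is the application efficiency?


Ea = V_root / V_field * 100 = 2379 / 2843 * 100 = 83.6792%

83.6792 %


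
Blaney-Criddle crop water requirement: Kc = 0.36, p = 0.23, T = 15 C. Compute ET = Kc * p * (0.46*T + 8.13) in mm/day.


ET = Kc * p * (0.46*T + 8.13)
ET = 0.36 * 0.23 * (0.46*15 + 8.13)
ET = 0.36 * 0.23 * 15.0300

1.2445 mm/day


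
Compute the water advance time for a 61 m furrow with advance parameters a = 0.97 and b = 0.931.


t = (L/a)^(1/b)
t = (61/0.97)^(1/0.931)
t = 62.886598^(1/0.931)

85.4784 min


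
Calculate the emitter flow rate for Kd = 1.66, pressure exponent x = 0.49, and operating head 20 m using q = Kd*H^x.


q = Kd * H^x = 1.66 * 20^0.49 = 1.66 * 4.340150

7.2046 L/h


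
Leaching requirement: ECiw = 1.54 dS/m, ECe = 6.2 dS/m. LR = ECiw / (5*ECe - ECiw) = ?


LR = ECiw / (5*ECe - ECiw)
LR = 1.54 / (5*6.2 - 1.54)
LR = 1.54 / 29.4600

0.0523


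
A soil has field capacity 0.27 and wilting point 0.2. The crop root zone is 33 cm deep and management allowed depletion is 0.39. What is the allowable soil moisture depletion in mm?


SMD = (FC - PWP) * d * MAD * 10
SMD = (0.27 - 0.2) * 33 * 0.39 * 10
SMD = 0.0700 * 33 * 0.39 * 10

9.0090 mm


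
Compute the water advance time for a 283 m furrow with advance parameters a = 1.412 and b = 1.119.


t = (L/a)^(1/b)
t = (283/1.412)^(1/1.119)
t = 200.424929^(1/1.119)

114.0646 min


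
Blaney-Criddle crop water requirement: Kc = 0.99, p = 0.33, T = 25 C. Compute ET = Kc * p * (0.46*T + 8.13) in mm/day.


ET = Kc * p * (0.46*T + 8.13)
ET = 0.99 * 0.33 * (0.46*25 + 8.13)
ET = 0.99 * 0.33 * 19.6300

6.4131 mm/day


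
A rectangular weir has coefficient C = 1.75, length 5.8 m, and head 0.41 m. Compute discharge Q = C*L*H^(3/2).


Q = C * L * H^(3/2) = 1.75 * 5.8 * 0.41^1.5 = 1.75 * 5.8 * 0.262528

2.6647 m^3/s


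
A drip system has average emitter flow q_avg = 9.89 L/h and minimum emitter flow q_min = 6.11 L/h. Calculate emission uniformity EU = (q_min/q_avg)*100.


EU = (q_min/q_avg)*100 = (6.11/9.89)*100 = 61.7796%

61.7796 %


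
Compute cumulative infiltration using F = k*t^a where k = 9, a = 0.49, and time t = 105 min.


F = k * t^a = 9 * 105^0.49
F = 9 * 9.780989

88.0289 mm


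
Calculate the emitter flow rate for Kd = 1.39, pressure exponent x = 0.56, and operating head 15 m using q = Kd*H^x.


q = Kd * H^x = 1.39 * 15^0.56 = 1.39 * 4.556287

6.3332 L/h


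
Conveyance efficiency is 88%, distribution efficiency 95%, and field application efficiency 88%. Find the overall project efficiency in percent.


Ec = 0.88, Eb = 0.95, Ea = 0.88
E = 0.88 * 0.95 * 0.88 * 100 = 73.5680%

73.5680 %


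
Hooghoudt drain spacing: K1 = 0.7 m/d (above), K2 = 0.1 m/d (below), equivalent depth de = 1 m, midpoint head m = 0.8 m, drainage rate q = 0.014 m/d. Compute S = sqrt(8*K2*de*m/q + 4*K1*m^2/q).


S^2 = 8*K2*de*m/q + 4*K1*m^2/q
S^2 = 8*0.1*1*0.8/0.014 + 4*0.7*0.8^2/0.014
S = sqrt(173.7143)

13.1801 m


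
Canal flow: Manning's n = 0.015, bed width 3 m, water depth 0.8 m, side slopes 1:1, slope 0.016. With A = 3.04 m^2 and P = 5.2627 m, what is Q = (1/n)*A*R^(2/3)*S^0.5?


R = A/P = 3.04/5.2627 = 0.577650
Q = (1/0.015) * 3.04 * 0.577650^(2/3) * 0.016^0.5

17.7808 m^3/s


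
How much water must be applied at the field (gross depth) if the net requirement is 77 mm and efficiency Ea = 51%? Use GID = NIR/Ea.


Ea = 51% = 0.51
GID = NIR / Ea = 77 / 0.51 = 150.9804 mm

150.9804 mm


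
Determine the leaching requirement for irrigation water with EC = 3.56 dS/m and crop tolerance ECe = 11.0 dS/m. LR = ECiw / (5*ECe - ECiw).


LR = ECiw / (5*ECe - ECiw)
LR = 3.56 / (5*11.0 - 3.56)
LR = 3.56 / 51.4400

0.0692


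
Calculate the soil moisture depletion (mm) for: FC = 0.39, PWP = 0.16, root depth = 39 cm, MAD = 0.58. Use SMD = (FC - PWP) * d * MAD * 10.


SMD = (FC - PWP) * d * MAD * 10
SMD = (0.39 - 0.16) * 39 * 0.58 * 10
SMD = 0.2300 * 39 * 0.58 * 10

52.0260 mm


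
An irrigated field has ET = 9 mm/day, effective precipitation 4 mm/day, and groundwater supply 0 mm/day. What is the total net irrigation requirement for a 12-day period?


Daily deficit = ET - Pe - GW = 9 - 4 - 0 = 5 mm/day
NIR = 5 * 12 = 60 mm

60.0000 mm


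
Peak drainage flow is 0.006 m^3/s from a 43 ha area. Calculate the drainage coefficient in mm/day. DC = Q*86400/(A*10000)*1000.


DC = Q * 86400 / (A * 10000) * 1000
DC = 0.006 * 86400 / (43 * 10000) * 1000
DC = 518400.0000 / 430000

1.2056 mm/day


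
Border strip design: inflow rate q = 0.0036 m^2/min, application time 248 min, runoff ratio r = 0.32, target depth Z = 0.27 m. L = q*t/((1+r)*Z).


L = q*t/((1+r)*Z)
L = 0.0036*248/((1+0.32)*0.27)
L = 0.8928/0.3564

2.5051 m


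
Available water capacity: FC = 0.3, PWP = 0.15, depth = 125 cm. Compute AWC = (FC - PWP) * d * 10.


AWC = (FC - PWP) * d * 10
AWC = (0.3 - 0.15) * 125 * 10
AWC = 0.1500 * 125 * 10

187.5000 mm


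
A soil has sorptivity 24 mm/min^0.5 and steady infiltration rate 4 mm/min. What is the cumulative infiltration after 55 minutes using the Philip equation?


F = S*sqrt(t) + A*t
F = 24*sqrt(55) + 4*55
F = 24*7.416198 + 220

397.9888 mm


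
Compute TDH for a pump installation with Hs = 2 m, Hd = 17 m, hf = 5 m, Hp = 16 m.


TDH = Hs + Hd + hf + Hp = 2 + 17 + 5 + 16 = 40

40 m


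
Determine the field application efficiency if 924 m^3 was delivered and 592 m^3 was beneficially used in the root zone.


Ea = V_root / V_field * 100 = 592 / 924 * 100 = 64.0693%

64.0693 %


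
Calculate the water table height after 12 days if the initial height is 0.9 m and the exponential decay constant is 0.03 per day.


m = m0 * exp(-k*t)
m = 0.9 * exp(-0.03 * 12)
m = 0.9 * exp(-0.3600)

0.6279 m


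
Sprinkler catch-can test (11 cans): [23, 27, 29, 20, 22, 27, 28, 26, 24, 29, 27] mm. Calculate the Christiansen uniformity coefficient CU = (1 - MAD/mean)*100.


mean = 25.636364 mm
MAD = 2.462810 mm
CU = (1 - 2.462810/25.636364)*100

90.3933 %


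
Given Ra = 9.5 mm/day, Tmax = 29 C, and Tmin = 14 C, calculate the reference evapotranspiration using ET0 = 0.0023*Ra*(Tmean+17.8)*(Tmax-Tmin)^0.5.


Tmean = (Tmax + Tmin)/2 = (29 + 14)/2 = 21.5
ET0 = 0.0023 * 9.5 * (21.5 + 17.8) * sqrt(29 - 14)
ET0 = 0.0023 * 9.5 * 39.3 * 3.872983

3.3257 mm/day


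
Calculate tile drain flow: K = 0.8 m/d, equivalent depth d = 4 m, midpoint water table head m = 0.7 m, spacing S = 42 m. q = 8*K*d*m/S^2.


q = 8*K*d*m/S^2
q = 8*0.8*4*0.7/42^2
q = 17.9200 / 1764

0.0102 m/d


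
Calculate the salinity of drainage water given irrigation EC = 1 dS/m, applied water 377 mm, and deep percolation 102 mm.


EC_dw = EC_iw * D_iw / D_dw
EC_dw = 1 * 377 / 102
EC_dw = 377 / 102

3.6961 dS/m


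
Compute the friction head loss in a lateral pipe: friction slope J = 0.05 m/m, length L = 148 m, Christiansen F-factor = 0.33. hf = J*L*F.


hf = J * L * F = 0.05 * 148 * 0.33 = 2.4420 m

2.4420 m


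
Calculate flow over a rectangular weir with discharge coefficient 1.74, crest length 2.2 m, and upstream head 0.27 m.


Q = C * L * H^(3/2) = 1.74 * 2.2 * 0.27^1.5 = 1.74 * 2.2 * 0.140296

0.5371 m^3/s


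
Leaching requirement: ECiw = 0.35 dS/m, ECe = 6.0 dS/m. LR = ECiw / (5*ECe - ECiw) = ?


LR = ECiw / (5*ECe - ECiw)
LR = 0.35 / (5*6.0 - 0.35)
LR = 0.35 / 29.6500

0.0118


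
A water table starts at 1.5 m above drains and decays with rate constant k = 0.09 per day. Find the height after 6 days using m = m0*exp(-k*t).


m = m0 * exp(-k*t)
m = 1.5 * exp(-0.09 * 6)
m = 1.5 * exp(-0.5400)

0.8741 m


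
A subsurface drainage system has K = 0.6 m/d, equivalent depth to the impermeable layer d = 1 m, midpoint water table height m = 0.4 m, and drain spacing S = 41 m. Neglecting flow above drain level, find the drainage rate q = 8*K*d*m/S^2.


q = 8*K*d*m/S^2
q = 8*0.6*1*0.4/41^2
q = 1.9200 / 1681

0.0011 m/d


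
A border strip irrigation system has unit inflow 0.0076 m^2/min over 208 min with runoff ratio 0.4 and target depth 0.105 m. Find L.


L = q*t/((1+r)*Z)
L = 0.0076*208/((1+0.4)*0.105)
L = 1.5808/0.147

10.7537 m


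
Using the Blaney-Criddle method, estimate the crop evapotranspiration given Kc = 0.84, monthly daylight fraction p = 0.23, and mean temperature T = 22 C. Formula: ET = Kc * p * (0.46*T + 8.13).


ET = Kc * p * (0.46*T + 8.13)
ET = 0.84 * 0.23 * (0.46*22 + 8.13)
ET = 0.84 * 0.23 * 18.2500

3.5259 mm/day


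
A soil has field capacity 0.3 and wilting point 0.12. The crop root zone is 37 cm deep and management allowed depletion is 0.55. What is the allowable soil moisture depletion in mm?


SMD = (FC - PWP) * d * MAD * 10
SMD = (0.3 - 0.12) * 37 * 0.55 * 10
SMD = 0.1800 * 37 * 0.55 * 10

36.6300 mm


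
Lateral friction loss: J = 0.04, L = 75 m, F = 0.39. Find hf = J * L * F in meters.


hf = J * L * F = 0.04 * 75 * 0.39 = 1.1700 m

1.1700 m


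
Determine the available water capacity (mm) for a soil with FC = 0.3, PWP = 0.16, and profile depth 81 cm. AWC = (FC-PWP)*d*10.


AWC = (FC - PWP) * d * 10
AWC = (0.3 - 0.16) * 81 * 10
AWC = 0.1400 * 81 * 10

113.4000 mm


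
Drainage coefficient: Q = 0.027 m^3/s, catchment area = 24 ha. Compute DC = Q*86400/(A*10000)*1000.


DC = Q * 86400 / (A * 10000) * 1000
DC = 0.027 * 86400 / (24 * 10000) * 1000
DC = 2332800.0000 / 240000

9.7200 mm/day


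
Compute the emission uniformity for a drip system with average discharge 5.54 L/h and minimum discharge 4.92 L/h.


EU = (q_min/q_avg)*100 = (4.92/5.54)*100 = 88.8087%

88.8087 %


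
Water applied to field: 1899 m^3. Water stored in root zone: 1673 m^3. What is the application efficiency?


Ea = V_root / V_field * 100 = 1673 / 1899 * 100 = 88.0990%

88.0990 %


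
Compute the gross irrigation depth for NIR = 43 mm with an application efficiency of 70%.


Ea = 70% = 0.7
GID = NIR / Ea = 43 / 0.7 = 61.4286 mm

61.4286 mm


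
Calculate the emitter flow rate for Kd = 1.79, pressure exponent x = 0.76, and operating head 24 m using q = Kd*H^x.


q = Kd * H^x = 1.79 * 24^0.76 = 1.79 * 11.193362

20.0361 L/h


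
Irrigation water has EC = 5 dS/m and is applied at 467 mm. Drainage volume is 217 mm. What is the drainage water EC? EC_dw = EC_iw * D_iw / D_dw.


EC_dw = EC_iw * D_iw / D_dw
EC_dw = 5 * 467 / 217
EC_dw = 2335 / 217

10.7604 dS/m


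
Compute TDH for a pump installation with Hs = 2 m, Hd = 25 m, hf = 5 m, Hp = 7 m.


TDH = Hs + Hd + hf + Hp = 2 + 25 + 5 + 7 = 39

39 m


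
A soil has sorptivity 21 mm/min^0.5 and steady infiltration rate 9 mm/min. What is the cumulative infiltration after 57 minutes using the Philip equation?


F = S*sqrt(t) + A*t
F = 21*sqrt(57) + 9*57
F = 21*7.549834 + 513

671.5465 mm


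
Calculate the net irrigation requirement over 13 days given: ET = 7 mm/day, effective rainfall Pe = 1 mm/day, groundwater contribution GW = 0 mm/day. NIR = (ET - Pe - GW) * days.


Daily deficit = ET - Pe - GW = 7 - 1 - 0 = 6 mm/day
NIR = 6 * 13 = 78 mm

78.0000 mm


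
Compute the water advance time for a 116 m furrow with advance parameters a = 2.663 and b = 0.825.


t = (L/a)^(1/b)
t = (116/2.663)^(1/0.825)
t = 43.559895^(1/0.825)

97.0000 min


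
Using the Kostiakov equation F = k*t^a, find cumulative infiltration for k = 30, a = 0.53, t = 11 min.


F = k * t^a = 30 * 11^0.53
F = 30 * 3.564004

106.9201 mm


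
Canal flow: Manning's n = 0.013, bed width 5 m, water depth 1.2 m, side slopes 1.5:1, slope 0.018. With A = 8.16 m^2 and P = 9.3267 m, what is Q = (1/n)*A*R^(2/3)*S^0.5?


R = A/P = 8.16/9.3267 = 0.874908
Q = (1/0.013) * 8.16 * 0.874908^(2/3) * 0.018^0.5

77.0356 m^3/s


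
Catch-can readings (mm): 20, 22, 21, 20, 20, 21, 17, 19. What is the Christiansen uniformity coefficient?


mean = 20.000000 mm
MAD = 1.000000 mm
CU = (1 - 1.000000/20.000000)*100

95.0000 %


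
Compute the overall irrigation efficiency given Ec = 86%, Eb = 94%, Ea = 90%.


Ec = 0.86, Eb = 0.94, Ea = 0.9
E = 0.86 * 0.94 * 0.9 * 100 = 72.7560%

72.7560 %


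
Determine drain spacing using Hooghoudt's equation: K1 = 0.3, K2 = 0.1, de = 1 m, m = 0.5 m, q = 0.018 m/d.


S^2 = 8*K2*de*m/q + 4*K1*m^2/q
S^2 = 8*0.1*1*0.5/0.018 + 4*0.3*0.5^2/0.018
S = sqrt(38.8889)

6.2361 m


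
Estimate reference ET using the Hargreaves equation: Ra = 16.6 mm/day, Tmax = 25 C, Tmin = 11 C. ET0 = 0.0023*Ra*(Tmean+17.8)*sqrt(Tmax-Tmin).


Tmean = (Tmax + Tmin)/2 = (25 + 11)/2 = 18.0
ET0 = 0.0023 * 16.6 * (18.0 + 17.8) * sqrt(25 - 11)
ET0 = 0.0023 * 16.6 * 35.8 * 3.741657

5.1143 mm/day


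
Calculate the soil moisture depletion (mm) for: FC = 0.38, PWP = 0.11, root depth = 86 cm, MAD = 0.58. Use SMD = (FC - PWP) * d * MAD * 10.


SMD = (FC - PWP) * d * MAD * 10
SMD = (0.38 - 0.11) * 86 * 0.58 * 10
SMD = 0.2700 * 86 * 0.58 * 10

134.6760 mm


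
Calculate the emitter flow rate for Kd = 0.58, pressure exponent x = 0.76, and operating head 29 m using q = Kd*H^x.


q = Kd * H^x = 0.58 * 29^0.76 = 0.58 * 12.924760

7.4964 L/h


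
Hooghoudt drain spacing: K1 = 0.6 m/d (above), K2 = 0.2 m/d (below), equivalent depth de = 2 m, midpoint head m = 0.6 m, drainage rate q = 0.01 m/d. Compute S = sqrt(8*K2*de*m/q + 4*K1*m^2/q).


S^2 = 8*K2*de*m/q + 4*K1*m^2/q
S^2 = 8*0.2*2*0.6/0.01 + 4*0.6*0.6^2/0.01
S = sqrt(278.4000)

16.6853 m


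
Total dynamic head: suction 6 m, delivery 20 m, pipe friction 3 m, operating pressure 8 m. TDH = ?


TDH = Hs + Hd + hf + Hp = 6 + 20 + 3 + 8 = 37

37 m


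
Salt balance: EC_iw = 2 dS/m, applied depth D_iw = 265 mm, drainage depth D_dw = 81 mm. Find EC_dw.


EC_dw = EC_iw * D_iw / D_dw
EC_dw = 2 * 265 / 81
EC_dw = 530 / 81

6.5432 dS/m


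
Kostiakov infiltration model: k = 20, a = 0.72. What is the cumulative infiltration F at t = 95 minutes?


F = k * t^a = 20 * 95^0.72
F = 20 * 26.543672

530.8734 mm


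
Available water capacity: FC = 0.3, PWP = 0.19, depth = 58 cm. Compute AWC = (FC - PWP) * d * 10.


AWC = (FC - PWP) * d * 10
AWC = (0.3 - 0.19) * 58 * 10
AWC = 0.1100 * 58 * 10

63.8000 mm


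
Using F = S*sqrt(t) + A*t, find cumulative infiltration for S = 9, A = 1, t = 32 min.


F = S*sqrt(t) + A*t
F = 9*sqrt(32) + 1*32
F = 9*5.656854 + 32

82.9117 mm


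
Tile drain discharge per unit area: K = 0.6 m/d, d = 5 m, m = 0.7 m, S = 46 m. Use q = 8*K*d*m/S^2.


q = 8*K*d*m/S^2
q = 8*0.6*5*0.7/46^2
q = 16.8000 / 2116

0.0079 m/d


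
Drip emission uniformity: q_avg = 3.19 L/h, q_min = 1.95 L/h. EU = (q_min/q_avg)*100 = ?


EU = (q_min/q_avg)*100 = (1.95/3.19)*100 = 61.1285%

61.1285 %


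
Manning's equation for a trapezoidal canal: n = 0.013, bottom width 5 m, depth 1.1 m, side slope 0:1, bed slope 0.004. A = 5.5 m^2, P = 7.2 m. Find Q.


R = A/P = 5.5/7.2 = 0.763889
Q = (1/0.013) * 5.5 * 0.763889^(2/3) * 0.004^0.5

22.3599 m^3/s


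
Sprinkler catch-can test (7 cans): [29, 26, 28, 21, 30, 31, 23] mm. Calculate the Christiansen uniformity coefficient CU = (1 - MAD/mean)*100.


mean = 26.857143 mm
MAD = 3.020408 mm
CU = (1 - 3.020408/26.857143)*100

88.7538 %


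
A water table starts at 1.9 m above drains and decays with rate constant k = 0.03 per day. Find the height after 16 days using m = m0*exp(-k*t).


m = m0 * exp(-k*t)
m = 1.9 * exp(-0.03 * 16)
m = 1.9 * exp(-0.4800)

1.1757 m


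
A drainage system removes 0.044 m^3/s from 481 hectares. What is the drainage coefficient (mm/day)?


DC = Q * 86400 / (A * 10000) * 1000
DC = 0.044 * 86400 / (481 * 10000) * 1000
DC = 3801600.0000 / 4810000

0.7904 mm/day


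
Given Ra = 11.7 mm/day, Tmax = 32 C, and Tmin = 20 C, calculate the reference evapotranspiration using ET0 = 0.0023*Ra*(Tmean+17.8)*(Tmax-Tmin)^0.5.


Tmean = (Tmax + Tmin)/2 = (32 + 20)/2 = 26.0
ET0 = 0.0023 * 11.7 * (26.0 + 17.8) * sqrt(32 - 20)
ET0 = 0.0023 * 11.7 * 43.8 * 3.464102

4.0830 mm/day


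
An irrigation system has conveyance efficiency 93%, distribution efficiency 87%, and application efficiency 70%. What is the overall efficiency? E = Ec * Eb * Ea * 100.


Ec = 0.93, Eb = 0.87, Ea = 0.7
E = 0.93 * 0.87 * 0.7 * 100 = 56.6370%

56.6370 %


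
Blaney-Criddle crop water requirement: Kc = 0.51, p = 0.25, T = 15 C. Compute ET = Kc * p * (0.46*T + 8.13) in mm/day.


ET = Kc * p * (0.46*T + 8.13)
ET = 0.51 * 0.25 * (0.46*15 + 8.13)
ET = 0.51 * 0.25 * 15.0300

1.9163 mm/day


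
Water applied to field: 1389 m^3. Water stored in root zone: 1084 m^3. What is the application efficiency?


Ea = V_root / V_field * 100 = 1084 / 1389 * 100 = 78.0418%

78.0418 %


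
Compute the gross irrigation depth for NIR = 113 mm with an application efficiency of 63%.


Ea = 63% = 0.63
GID = NIR / Ea = 113 / 0.63 = 179.3651 mm

179.3651 mm


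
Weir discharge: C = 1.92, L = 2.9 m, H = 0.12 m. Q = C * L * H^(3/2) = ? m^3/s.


Q = C * L * H^(3/2) = 1.92 * 2.9 * 0.12^1.5 = 1.92 * 2.9 * 0.041569

0.2315 m^3/s


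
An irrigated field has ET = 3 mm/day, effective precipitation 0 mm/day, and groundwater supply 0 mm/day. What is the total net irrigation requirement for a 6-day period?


Daily deficit = ET - Pe - GW = 3 - 0 - 0 = 3 mm/day
NIR = 3 * 6 = 18 mm

18.0000 mm


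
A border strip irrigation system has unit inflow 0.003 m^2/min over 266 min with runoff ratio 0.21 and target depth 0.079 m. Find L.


L = q*t/((1+r)*Z)
L = 0.003*266/((1+0.21)*0.079)
L = 0.798/0.09559

8.3482 m


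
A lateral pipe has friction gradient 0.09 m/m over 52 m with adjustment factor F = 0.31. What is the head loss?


hf = J * L * F = 0.09 * 52 * 0.31 = 1.4508 m

1.4508 m


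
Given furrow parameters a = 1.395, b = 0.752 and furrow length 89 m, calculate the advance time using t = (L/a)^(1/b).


t = (L/a)^(1/b)
t = (89/1.395)^(1/0.752)
t = 63.799283^(1/0.752)

251.2008 min


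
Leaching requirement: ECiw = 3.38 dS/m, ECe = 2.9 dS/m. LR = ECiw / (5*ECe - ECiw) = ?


LR = ECiw / (5*ECe - ECiw)
LR = 3.38 / (5*2.9 - 3.38)
LR = 3.38 / 11.1200

0.3040


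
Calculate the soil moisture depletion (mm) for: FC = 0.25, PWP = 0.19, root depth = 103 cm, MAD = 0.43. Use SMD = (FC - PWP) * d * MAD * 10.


SMD = (FC - PWP) * d * MAD * 10
SMD = (0.25 - 0.19) * 103 * 0.43 * 10
SMD = 0.0600 * 103 * 0.43 * 10

26.5740 mm


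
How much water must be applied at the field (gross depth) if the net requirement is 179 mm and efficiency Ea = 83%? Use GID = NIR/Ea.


Ea = 83% = 0.83
GID = NIR / Ea = 179 / 0.83 = 215.6627 mm

215.6627 mm
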